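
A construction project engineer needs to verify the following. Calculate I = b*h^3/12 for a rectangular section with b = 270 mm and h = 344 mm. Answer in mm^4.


I = b * h^3 / 12
= 270 * 344^3 / 12
= 270 * 40707584 / 12
= 915920640.0 mm^4

915920640.0 mm^4


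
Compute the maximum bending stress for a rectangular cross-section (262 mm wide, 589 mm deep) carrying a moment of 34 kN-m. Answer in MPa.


I = b * h^3 / 12 = 262 * 589^3 / 12 = 4461346239.83 mm^4
y = h / 2 = 589 / 2 = 294.5 mm
M = 34 kN-m = 34000000.0 N-mm
sigma = M * y / I = 34000000.0 * 294.5 / 4461346239.83
= 2.24 MPa

2.24 MPa


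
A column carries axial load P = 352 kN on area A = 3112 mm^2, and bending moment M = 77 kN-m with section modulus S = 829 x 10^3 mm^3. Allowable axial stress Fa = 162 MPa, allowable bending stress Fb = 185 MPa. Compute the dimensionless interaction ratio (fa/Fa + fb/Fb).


f_a = P / A = 352000.0 / 3112 = 113.1105 MPa
f_b = M / S = 77000000.0 / 829000.0 = 92.883 MPa
Ratio = f_a / Fa + f_b / Fb
= 113.1105 / 162 + 92.883 / 185
= 1.2003 (dimensionless)

1.2003 (dimensionless)


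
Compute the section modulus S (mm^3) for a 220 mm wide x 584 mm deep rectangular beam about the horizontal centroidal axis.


S = b * h^2 / 6
= 220 * 584^2 / 6
= 220 * 341056 / 6
= 12505386.67 mm^3

12505386.67 mm^3


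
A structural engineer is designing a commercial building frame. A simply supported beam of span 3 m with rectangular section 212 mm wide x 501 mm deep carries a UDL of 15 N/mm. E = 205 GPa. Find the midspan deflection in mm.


I = 212 * 501^3 / 12 = 2221609851.0 mm^4
L = 3000.0 mm, w = 15 N/mm, E = 205000.0 MPa
delta = 5 * w * L^4 / (384 * E * I)
= 5 * 15 * 3000.0^4 / (384 * 205000.0 * 2221609851.0)
= 0.0347 mm

0.0347 mm


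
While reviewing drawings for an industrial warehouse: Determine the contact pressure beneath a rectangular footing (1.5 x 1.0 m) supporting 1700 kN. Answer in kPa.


A = 1.5 * 1.0 = 1.5 m^2
q = P / A = 1700 / 1.5
= 1133.3333 kPa

1133.3333 kPa


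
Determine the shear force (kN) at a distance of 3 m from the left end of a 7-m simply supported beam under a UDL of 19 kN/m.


R_A = w * L / 2 = 19 * 7 / 2 = 66.5 kN
V(x) = R_A - w * x = 66.5 - 19 * 3
= 9.5 kN

9.5 kN


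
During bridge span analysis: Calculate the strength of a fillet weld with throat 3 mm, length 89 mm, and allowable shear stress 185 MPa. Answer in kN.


Strength = throat * length * allowable stress
= 3 * 89 * 185 N
= 49395 N
= 49.4 kN

49.4 kN


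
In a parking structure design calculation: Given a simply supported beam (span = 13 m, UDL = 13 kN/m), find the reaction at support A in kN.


Total load = w * L = 13 * 13 = 169 kN
By symmetry, each reaction R = total / 2 = 169 / 2 = 84.5 kN

84.5 kN


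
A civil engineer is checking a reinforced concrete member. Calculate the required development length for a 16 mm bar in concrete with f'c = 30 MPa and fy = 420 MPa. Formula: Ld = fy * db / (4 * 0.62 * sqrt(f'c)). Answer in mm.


Ld = (fy * db) / (4 * 0.62 * sqrt(f'c))
= (420 * 16) / (4 * 0.62 * sqrt(30))
= 6720 / 13.5835
= 494.72 mm

494.72 mm


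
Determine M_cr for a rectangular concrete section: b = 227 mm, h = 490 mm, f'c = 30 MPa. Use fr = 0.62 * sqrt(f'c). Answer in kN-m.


fr = 0.62 * sqrt(30) = 0.62 * 5.4772 = 3.3959 MPa
I = 227 * 490^3 / 12 = 2225526916.67 mm^4
y_t = 245.0 mm
M_cr = fr * I / y_t = 3.3959 * 2225526916.67 / 245.0 N-mm
= 30.8474 kN-m

30.8474 kN-m


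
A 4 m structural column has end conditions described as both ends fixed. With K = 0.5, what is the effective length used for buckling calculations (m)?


L_eff = K * L
= 0.5 * 4
= 2.0 m

2.0 m


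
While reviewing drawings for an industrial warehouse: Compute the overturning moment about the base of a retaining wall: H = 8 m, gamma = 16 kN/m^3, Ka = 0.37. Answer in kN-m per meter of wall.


Pa = 0.5 * Ka * gamma * H^2
= 0.5 * 0.37 * 16 * 8^2
= 189.44 kN/m
Arm = H / 3 = 8 / 3 = 2.6667 m
Mo = Pa * arm = Pa * H / 3 = 189.44 * 8 / 3 = 505.1733 kN-m/m

505.1733 kN-m/m


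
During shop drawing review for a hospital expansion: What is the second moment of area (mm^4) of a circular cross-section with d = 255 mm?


r = d / 2 = 255 / 2 = 127.5 mm
I = pi * r^4 / 4 = pi * 127.5^4 / 4
= 207553767.2 mm^4

207553767.2 mm^4


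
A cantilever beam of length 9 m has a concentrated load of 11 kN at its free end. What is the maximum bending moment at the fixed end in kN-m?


For a cantilever with a point load at the free end:
M_max = P * L = 11 * 9 = 99 kN-m

99 kN-m


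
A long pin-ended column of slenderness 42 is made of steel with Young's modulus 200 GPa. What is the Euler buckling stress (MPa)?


sigma_cr = pi^2 * E / lambda^2
= 9.8696 * 200000.0 / 42^2
= 9.8696 * 200000.0 / 1764
= 1119.0028 MPa

1119.0028 MPa


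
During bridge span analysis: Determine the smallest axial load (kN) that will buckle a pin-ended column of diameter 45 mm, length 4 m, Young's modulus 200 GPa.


I = pi * d^4 / 64 = 201288.96 mm^4
L = 4000.0 mm
P_cr = pi^2 * E * I / L^2
= 9.8696 * 200000.0 * 201288.96 / 4000.0^2
= 24833.03 N = 24.833 kN

24.833 kN


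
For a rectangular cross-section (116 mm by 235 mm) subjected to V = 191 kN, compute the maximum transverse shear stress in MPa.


A = b * h = 116 * 235 = 27260 mm^2
V = 191 kN = 191000.0 N
tau_max = 1.5 * V / A = 1.5 * 191000.0 / 27260
= 10.5099 MPa

10.5099 MPa


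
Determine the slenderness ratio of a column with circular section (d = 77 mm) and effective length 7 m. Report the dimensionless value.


Radius of gyration r = d / 4 = 77 / 4 = 19.25 mm
L_eff = 7000.0 mm
Slenderness ratio = L / r = 7000.0 / 19.25 = 363.64 (dimensionless)

363.64 (dimensionless)


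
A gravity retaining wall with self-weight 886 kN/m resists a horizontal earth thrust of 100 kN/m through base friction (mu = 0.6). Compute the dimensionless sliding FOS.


Resisting force = mu * W = 0.6 * 886 = 531.6 kN/m
FOS = Resisting / Driving = 531.6 / 100
= 5.316 (dimensionless)

5.316 (dimensionless)


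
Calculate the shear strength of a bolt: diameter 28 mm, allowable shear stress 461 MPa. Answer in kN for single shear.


A = pi * d^2 / 4 = pi * 28^2 / 4 = 615.7522 mm^2
V = f_v * A / 1000 = 461 * 615.7522 / 1000
= 283.8617 kN

283.8617 kN


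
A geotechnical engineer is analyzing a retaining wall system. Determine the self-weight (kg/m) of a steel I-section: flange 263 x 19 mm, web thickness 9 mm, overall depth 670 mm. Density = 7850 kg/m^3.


A_flanges = 2 * 263 * 19 = 9994 mm^2
A_web = (670 - 2 * 19) * 9 = 5688 mm^2
A_total = 9994 + 5688 = 15682 mm^2 = 0.015682 m^2
Weight = rho * A = 7850 * 0.015682 = 123.1037 kg/m

123.1037 kg/m


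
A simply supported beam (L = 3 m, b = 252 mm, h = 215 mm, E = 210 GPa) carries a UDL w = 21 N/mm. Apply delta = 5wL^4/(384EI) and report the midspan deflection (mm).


I = 252 * 215^3 / 12 = 208705875.0 mm^4
L = 3000.0 mm, w = 21 N/mm, E = 210000.0 MPa
delta = 5 * w * L^4 / (384 * E * I)
= 5 * 21 * 3000.0^4 / (384 * 210000.0 * 208705875.0)
= 0.5053 mm

0.5053 mm


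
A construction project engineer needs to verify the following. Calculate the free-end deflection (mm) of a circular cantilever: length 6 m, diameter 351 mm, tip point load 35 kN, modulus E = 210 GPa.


I = pi * d^4 / 64 = pi * 351^4 / 64 = 745072208.91 mm^4
L = 6000.0 mm, P = 35000.0 N, E = 210000.0 MPa
delta = P * L^3 / (3 * E * I)
= 35000.0 * 6000.0^3 / (3 * 210000.0 * 745072208.91)
= 16.1058 mm

16.1058 mm


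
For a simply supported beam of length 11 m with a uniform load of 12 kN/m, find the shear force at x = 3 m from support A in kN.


R_A = w * L / 2 = 12 * 11 / 2 = 66.0 kN
V(x) = R_A - w * x = 66.0 - 12 * 3
= 30.0 kN

30.0 kN


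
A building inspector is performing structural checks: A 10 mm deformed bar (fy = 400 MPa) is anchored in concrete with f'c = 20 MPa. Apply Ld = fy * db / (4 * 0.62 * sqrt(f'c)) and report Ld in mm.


Ld = (fy * db) / (4 * 0.62 * sqrt(f'c))
= (400 * 10) / (4 * 0.62 * sqrt(20))
= 4000 / 11.0909
= 360.66 mm

360.66 mm


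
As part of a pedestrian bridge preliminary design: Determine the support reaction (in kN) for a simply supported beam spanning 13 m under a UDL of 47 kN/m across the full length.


Total load = w * L = 47 * 13 = 611 kN
By symmetry, each reaction R = total / 2 = 611 / 2 = 305.5 kN

305.5 kN


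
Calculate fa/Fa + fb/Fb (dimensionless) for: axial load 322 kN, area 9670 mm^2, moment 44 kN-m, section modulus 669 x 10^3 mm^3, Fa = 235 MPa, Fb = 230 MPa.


f_a = P / A = 322000.0 / 9670 = 33.2989 MPa
f_b = M / S = 44000000.0 / 669000.0 = 65.7698 MPa
Ratio = f_a / Fa + f_b / Fb
= 33.2989 / 235 + 65.7698 / 230
= 0.4277 (dimensionless)

0.4277 (dimensionless)


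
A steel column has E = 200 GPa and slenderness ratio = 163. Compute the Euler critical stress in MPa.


sigma_cr = pi^2 * E / lambda^2
= 9.8696 * 200000.0 / 163^2
= 9.8696 * 200000.0 / 26569
= 74.2941 MPa

74.2941 MPa


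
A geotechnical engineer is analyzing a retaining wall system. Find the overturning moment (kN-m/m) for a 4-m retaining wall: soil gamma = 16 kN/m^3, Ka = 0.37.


Pa = 0.5 * Ka * gamma * H^2
= 0.5 * 0.37 * 16 * 4^2
= 47.36 kN/m
Arm = H / 3 = 4 / 3 = 1.3333 m
Mo = Pa * arm = Pa * H / 3 = 47.36 * 4 / 3 = 63.1467 kN-m/m

63.1467 kN-m/m


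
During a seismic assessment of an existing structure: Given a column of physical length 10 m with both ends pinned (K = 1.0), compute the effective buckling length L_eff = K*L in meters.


L_eff = K * L
= 1.0 * 10
= 10.0 m

10.0 m


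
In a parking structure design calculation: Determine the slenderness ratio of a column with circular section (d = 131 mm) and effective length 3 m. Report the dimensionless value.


Radius of gyration r = d / 4 = 131 / 4 = 32.75 mm
L_eff = 3000.0 mm
Slenderness ratio = L / r = 3000.0 / 32.75 = 91.6 (dimensionless)

91.6 (dimensionless)


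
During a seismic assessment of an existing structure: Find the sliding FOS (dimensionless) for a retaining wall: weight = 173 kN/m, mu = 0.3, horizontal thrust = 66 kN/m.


Resisting force = mu * W = 0.3 * 173 = 51.9 kN/m
FOS = Resisting / Driving = 51.9 / 66
= 0.7864 (dimensionless)

0.7864 (dimensionless)


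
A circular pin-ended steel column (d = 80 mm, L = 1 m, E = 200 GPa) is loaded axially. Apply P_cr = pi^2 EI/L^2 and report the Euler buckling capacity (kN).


I = pi * d^4 / 64 = 2010619.3 mm^4
L = 1000.0 mm
P_cr = pi^2 * E * I / L^2
= 9.8696 * 200000.0 * 2010619.3 / 1000.0^2
= 3968803.42 N = 3968.8034 kN

3968.8034 kN


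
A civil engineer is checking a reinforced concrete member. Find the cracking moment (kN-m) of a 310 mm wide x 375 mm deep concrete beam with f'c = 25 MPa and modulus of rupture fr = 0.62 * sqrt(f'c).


fr = 0.62 * sqrt(25) = 0.62 * 5.0 = 3.1 MPa
I = 310 * 375^3 / 12 = 1362304687.5 mm^4
y_t = 187.5 mm
M_cr = fr * I / y_t = 3.1 * 1362304687.5 / 187.5 N-mm
= 22.5234 kN-m

22.5234 kN-m


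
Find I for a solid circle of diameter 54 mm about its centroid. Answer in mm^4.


r = d / 2 = 54 / 2 = 27.0 mm
I = pi * r^4 / 4 = pi * 27.0^4 / 4
= 417392.79 mm^4

417392.79 mm^4


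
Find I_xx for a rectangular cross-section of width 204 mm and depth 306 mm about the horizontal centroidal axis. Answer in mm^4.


I = b * h^3 / 12
= 204 * 306^3 / 12
= 204 * 28652616 / 12
= 487094472.0 mm^4

487094472.0 mm^4


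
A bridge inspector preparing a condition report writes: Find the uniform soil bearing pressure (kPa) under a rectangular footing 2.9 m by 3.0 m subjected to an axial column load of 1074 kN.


A = 2.9 * 3.0 = 8.7 m^2
q = P / A = 1074 / 8.7
= 123.4483 kPa

123.4483 kPa


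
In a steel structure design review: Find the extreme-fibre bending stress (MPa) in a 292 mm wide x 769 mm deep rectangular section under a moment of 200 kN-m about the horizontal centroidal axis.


I = b * h^3 / 12 = 292 * 769^3 / 12 = 11065744152.33 mm^4
y = h / 2 = 769 / 2 = 384.5 mm
M = 200 kN-m = 200000000.0 N-mm
sigma = M * y / I = 200000000.0 * 384.5 / 11065744152.33
= 6.95 MPa

6.95 MPa


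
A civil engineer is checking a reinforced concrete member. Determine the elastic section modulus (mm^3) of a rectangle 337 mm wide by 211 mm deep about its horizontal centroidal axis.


S = b * h^2 / 6
= 337 * 211^2 / 6
= 337 * 44521 / 6
= 2500596.17 mm^3

2500596.17 mm^3


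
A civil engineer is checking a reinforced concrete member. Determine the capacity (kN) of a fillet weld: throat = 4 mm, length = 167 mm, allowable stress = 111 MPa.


Strength = throat * length * allowable stress
= 4 * 167 * 111 N
= 74148 N
= 74.15 kN

74.15 kN


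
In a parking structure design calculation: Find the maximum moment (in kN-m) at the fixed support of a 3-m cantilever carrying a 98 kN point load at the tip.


For a cantilever with a point load at the free end:
M_max = P * L = 98 * 3 = 294 kN-m

294 kN-m


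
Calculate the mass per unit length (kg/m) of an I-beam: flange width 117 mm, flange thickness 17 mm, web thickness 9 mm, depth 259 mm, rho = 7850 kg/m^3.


A_flanges = 2 * 117 * 17 = 3978 mm^2
A_web = (259 - 2 * 17) * 9 = 2025 mm^2
A_total = 3978 + 2025 = 6003 mm^2 = 0.006003 m^2
Weight = rho * A = 7850 * 0.006003 = 47.1236 kg/m

47.1236 kg/m


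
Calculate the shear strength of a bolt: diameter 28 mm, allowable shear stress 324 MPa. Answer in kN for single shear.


A = pi * d^2 / 4 = pi * 28^2 / 4 = 615.7522 mm^2
V = f_v * A / 1000 = 324 * 615.7522 / 1000
= 199.5037 kN

199.5037 kN


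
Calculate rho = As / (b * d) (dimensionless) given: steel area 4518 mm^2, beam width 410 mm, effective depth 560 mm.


rho = As / (b * d)
= 4518 / (410 * 560)
= 4518 / 229600
= 0.019678 (dimensionless)

0.019678 (dimensionless)


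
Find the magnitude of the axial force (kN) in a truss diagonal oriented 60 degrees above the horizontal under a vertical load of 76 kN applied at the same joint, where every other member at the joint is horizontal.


At the joint, only the diagonal has a vertical component, so vertical equilibrium gives:
F * sin(60) = 76
F = 76 / sin(60)
= 76 / 0.866025
= 87.76 kN

87.76 kN


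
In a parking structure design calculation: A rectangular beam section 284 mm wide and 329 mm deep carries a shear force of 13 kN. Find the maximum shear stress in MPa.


A = b * h = 284 * 329 = 93436 mm^2
V = 13 kN = 13000.0 N
tau_max = 1.5 * V / A = 1.5 * 13000.0 / 93436
= 0.2087 MPa

0.2087 MPa


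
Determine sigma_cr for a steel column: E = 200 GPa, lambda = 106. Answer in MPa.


sigma_cr = pi^2 * E / lambda^2
= 9.8696 * 200000.0 / 106^2
= 9.8696 * 200000.0 / 11236
= 175.6783 MPa

175.6783 MPa


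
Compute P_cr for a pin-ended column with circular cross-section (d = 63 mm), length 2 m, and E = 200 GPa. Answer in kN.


I = pi * d^4 / 64 = 773271.66 mm^4
L = 2000.0 mm
P_cr = pi^2 * E * I / L^2
= 9.8696 * 200000.0 * 773271.66 / 2000.0^2
= 381594.27 N = 381.5943 kN

381.5943 kN


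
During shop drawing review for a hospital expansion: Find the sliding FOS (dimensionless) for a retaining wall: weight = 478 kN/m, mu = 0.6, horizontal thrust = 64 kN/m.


Resisting force = mu * W = 0.6 * 478 = 286.8 kN/m
FOS = Resisting / Driving = 286.8 / 64
= 4.4813 (dimensionless)

4.4813 (dimensionless)


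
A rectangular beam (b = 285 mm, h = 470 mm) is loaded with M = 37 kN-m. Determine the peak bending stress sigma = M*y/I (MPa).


I = b * h^3 / 12 = 285 * 470^3 / 12 = 2465796250.0 mm^4
y = h / 2 = 470 / 2 = 235.0 mm
M = 37 kN-m = 37000000.0 N-mm
sigma = M * y / I = 37000000.0 * 235.0 / 2465796250.0
= 3.53 MPa

3.53 MPa


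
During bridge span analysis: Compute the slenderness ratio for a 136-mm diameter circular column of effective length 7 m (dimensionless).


Radius of gyration r = d / 4 = 136 / 4 = 34.0 mm
L_eff = 7000.0 mm
Slenderness ratio = L / r = 7000.0 / 34.0 = 205.88 (dimensionless)

205.88 (dimensionless)


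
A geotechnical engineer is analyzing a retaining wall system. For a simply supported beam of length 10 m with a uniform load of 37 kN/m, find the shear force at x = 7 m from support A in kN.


R_A = w * L / 2 = 37 * 10 / 2 = 185.0 kN
V(x) = R_A - w * x = 185.0 - 37 * 7
= -74.0 kN

-74.0 kN


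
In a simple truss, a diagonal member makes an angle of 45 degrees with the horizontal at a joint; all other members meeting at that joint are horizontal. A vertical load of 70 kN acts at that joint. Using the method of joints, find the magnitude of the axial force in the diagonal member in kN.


At the joint, only the diagonal has a vertical component, so vertical equilibrium gives:
F * sin(45) = 70
F = 70 / sin(45)
= 70 / 0.707107
= 98.99 kN

98.99 kN


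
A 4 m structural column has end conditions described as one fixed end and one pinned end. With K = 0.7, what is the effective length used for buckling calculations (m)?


L_eff = K * L
= 0.7 * 4
= 2.8 m

2.8 m


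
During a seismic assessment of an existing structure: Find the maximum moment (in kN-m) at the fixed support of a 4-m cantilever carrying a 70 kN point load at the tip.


For a cantilever with a point load at the free end:
M_max = P * L = 70 * 4 = 280 kN-m

280 kN-m


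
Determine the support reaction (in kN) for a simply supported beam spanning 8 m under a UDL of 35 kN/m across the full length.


Total load = w * L = 35 * 8 = 280 kN
By symmetry, each reaction R = total / 2 = 280 / 2 = 140.0 kN

140.0 kN


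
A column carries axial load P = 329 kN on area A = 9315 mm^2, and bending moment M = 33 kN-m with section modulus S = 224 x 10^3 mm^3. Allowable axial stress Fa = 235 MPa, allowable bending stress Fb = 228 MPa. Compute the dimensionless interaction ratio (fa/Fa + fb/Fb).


f_a = P / A = 329000.0 / 9315 = 35.3194 MPa
f_b = M / S = 33000000.0 / 224000.0 = 147.3214 MPa
Ratio = f_a / Fa + f_b / Fb
= 35.3194 / 235 + 147.3214 / 228
= 0.7964 (dimensionless)

0.7964 (dimensionless)


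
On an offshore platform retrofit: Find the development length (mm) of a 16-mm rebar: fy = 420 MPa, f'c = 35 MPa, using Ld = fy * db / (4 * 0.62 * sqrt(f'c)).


Ld = (fy * db) / (4 * 0.62 * sqrt(f'c))
= (420 * 16) / (4 * 0.62 * sqrt(35))
= 6720 / 14.6719
= 458.02 mm

458.02 mm


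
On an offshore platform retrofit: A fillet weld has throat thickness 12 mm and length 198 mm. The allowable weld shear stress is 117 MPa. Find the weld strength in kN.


Strength = throat * length * allowable stress
= 12 * 198 * 117 N
= 277992 N
= 277.99 kN

277.99 kN


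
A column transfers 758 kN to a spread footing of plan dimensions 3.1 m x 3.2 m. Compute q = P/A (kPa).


A = 3.1 * 3.2 = 9.92 m^2
q = P / A = 758 / 9.92
= 76.4113 kPa

76.4113 kPa


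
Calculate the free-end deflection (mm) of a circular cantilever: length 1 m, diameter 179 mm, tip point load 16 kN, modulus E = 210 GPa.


I = pi * d^4 / 64 = pi * 179^4 / 64 = 50394370.27 mm^4
L = 1000.0 mm, P = 16000.0 N, E = 210000.0 MPa
delta = P * L^3 / (3 * E * I)
= 16000.0 * 1000.0^3 / (3 * 210000.0 * 50394370.27)
= 0.504 mm

0.504 mm


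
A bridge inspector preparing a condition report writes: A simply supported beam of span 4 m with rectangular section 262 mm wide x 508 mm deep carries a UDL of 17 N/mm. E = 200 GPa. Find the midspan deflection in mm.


I = 262 * 508^3 / 12 = 2862273845.33 mm^4
L = 4000.0 mm, w = 17 N/mm, E = 200000.0 MPa
delta = 5 * w * L^4 / (384 * E * I)
= 5 * 17 * 4000.0^4 / (384 * 200000.0 * 2862273845.33)
= 0.099 mm

0.099 mm


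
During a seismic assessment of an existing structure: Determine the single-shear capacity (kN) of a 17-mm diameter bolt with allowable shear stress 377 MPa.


A = pi * d^2 / 4 = pi * 17^2 / 4 = 226.9801 mm^2
V = f_v * A / 1000 = 377 * 226.9801 / 1000
= 85.5715 kN

85.5715 kN


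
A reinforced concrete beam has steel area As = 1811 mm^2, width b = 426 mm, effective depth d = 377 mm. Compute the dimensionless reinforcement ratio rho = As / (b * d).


rho = As / (b * d)
= 1811 / (426 * 377)
= 1811 / 160602
= 0.011276 (dimensionless)

0.011276 (dimensionless)


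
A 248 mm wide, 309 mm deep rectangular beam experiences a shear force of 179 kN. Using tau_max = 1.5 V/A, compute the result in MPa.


A = b * h = 248 * 309 = 76632 mm^2
V = 179 kN = 179000.0 N
tau_max = 1.5 * V / A = 1.5 * 179000.0 / 76632
= 3.5038 MPa

3.5038 MPa


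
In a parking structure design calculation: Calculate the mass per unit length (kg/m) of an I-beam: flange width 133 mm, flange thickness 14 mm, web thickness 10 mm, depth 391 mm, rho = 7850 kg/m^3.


A_flanges = 2 * 133 * 14 = 3724 mm^2
A_web = (391 - 2 * 14) * 10 = 3630 mm^2
A_total = 3724 + 3630 = 7354 mm^2 = 0.007354 m^2
Weight = rho * A = 7850 * 0.007354 = 57.7289 kg/m

57.7289 kg/m


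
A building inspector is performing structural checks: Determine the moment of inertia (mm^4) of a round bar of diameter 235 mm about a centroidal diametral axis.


r = d / 2 = 235 / 2 = 117.5 mm
I = pi * r^4 / 4 = pi * 117.5^4 / 4
= 149706738.1 mm^4

149706738.1 mm^4


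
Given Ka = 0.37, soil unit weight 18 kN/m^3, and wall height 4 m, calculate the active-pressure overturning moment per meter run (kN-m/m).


Pa = 0.5 * Ka * gamma * H^2
= 0.5 * 0.37 * 18 * 4^2
= 53.28 kN/m
Arm = H / 3 = 4 / 3 = 1.3333 m
Mo = Pa * arm = Pa * H / 3 = 53.28 * 4 / 3 = 71.04 kN-m/m

71.04 kN-m/m


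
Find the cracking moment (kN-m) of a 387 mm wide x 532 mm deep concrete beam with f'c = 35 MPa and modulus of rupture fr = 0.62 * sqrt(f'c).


fr = 0.62 * sqrt(35) = 0.62 * 5.9161 = 3.668 MPa
I = 387 * 532^3 / 12 = 4855842768.0 mm^4
y_t = 266.0 mm
M_cr = fr * I / y_t = 3.668 * 4855842768.0 / 266.0 N-mm
= 66.959 kN-m

66.959 kN-m


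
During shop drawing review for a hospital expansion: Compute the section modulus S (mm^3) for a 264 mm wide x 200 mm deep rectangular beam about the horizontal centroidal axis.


S = b * h^2 / 6
= 264 * 200^2 / 6
= 264 * 40000 / 6
= 1760000.0 mm^3

1760000.0 mm^3


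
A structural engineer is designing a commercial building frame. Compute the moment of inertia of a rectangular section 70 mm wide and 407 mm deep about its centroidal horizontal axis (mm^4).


I = b * h^3 / 12
= 70 * 407^3 / 12
= 70 * 67419143 / 12
= 393278334.17 mm^4

393278334.17 mm^4


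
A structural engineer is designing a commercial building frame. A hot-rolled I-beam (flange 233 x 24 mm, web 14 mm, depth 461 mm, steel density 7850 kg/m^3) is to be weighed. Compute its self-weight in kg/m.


A_flanges = 2 * 233 * 24 = 11184 mm^2
A_web = (461 - 2 * 24) * 14 = 5782 mm^2
A_total = 11184 + 5782 = 16966 mm^2 = 0.016966 m^2
Weight = rho * A = 7850 * 0.016966 = 133.1831 kg/m

133.1831 kg/m


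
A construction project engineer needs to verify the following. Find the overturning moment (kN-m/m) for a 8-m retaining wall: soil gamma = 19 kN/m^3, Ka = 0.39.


Pa = 0.5 * Ka * gamma * H^2
= 0.5 * 0.39 * 19 * 8^2
= 237.12 kN/m
Arm = H / 3 = 8 / 3 = 2.6667 m
Mo = Pa * arm = Pa * H / 3 = 237.12 * 8 / 3 = 632.32 kN-m/m

632.32 kN-m/m


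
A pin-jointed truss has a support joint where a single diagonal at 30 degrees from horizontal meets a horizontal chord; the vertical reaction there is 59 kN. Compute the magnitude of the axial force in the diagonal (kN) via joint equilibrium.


At the joint, only the diagonal has a vertical component, so vertical equilibrium gives:
F * sin(30) = 59
F = 59 / sin(30)
= 59 / 0.5
= 118.0 kN

118.0 kN


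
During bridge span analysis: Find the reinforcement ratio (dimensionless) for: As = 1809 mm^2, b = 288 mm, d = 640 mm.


rho = As / (b * d)
= 1809 / (288 * 640)
= 1809 / 184320
= 0.009814 (dimensionless)

0.009814 (dimensionless)


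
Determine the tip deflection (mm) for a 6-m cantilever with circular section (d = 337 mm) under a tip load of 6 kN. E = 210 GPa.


I = pi * d^4 / 64 = pi * 337^4 / 64 = 633125057.57 mm^4
L = 6000.0 mm, P = 6000.0 N, E = 210000.0 MPa
delta = P * L^3 / (3 * E * I)
= 6000.0 * 6000.0^3 / (3 * 210000.0 * 633125057.57)
= 3.2492 mm

3.2492 mm


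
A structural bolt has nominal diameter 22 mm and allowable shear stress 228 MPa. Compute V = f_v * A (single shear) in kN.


A = pi * d^2 / 4 = pi * 22^2 / 4 = 380.1327 mm^2
V = f_v * A / 1000 = 228 * 380.1327 / 1000
= 86.6703 kN

86.6703 kN


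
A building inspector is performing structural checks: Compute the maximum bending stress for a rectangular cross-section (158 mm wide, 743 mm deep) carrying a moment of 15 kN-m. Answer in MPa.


I = b * h^3 / 12 = 158 * 743^3 / 12 = 5400603358.83 mm^4
y = h / 2 = 743 / 2 = 371.5 mm
M = 15 kN-m = 15000000.0 N-mm
sigma = M * y / I = 15000000.0 * 371.5 / 5400603358.83
= 1.03 MPa

1.03 MPa


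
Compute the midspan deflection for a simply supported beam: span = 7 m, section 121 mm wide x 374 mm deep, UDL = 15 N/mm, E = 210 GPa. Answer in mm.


I = 121 * 374^3 / 12 = 527495708.67 mm^4
L = 7000.0 mm, w = 15 N/mm, E = 210000.0 MPa
delta = 5 * w * L^4 / (384 * E * I)
= 5 * 15 * 7000.0^4 / (384 * 210000.0 * 527495708.67)
= 4.2333 mm

4.2333 mm


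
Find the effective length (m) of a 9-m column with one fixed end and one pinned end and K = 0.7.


L_eff = K * L
= 0.7 * 9
= 6.3 m

6.3 m


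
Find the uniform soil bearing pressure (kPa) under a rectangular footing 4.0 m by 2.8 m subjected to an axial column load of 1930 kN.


A = 4.0 * 2.8 = 11.2 m^2
q = P / A = 1930 / 11.2
= 172.3214 kPa

172.3214 kPa


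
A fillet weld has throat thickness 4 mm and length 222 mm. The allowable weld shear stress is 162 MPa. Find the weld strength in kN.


Strength = throat * length * allowable stress
= 4 * 222 * 162 N
= 143856 N
= 143.86 kN

143.86 kN


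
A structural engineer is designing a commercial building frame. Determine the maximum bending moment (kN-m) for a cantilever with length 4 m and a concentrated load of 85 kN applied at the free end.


For a cantilever with a point load at the free end:
M_max = P * L = 85 * 4 = 340 kN-m

340 kN-m


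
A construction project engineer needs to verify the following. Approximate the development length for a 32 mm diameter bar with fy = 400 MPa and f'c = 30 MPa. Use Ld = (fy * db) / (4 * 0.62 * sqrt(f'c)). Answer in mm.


Ld = (fy * db) / (4 * 0.62 * sqrt(f'c))
= (400 * 32) / (4 * 0.62 * sqrt(30))
= 12800 / 13.5835
= 942.32 mm

942.32 mm


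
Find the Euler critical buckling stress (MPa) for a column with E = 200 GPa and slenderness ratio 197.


sigma_cr = pi^2 * E / lambda^2
= 9.8696 * 200000.0 / 197^2
= 9.8696 * 200000.0 / 38809
= 50.8625 MPa

50.8625 MPa


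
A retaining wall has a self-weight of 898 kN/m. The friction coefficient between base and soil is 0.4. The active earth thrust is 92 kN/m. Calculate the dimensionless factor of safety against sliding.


Resisting force = mu * W = 0.4 * 898 = 359.2 kN/m
FOS = Resisting / Driving = 359.2 / 92
= 3.9043 (dimensionless)

3.9043 (dimensionless)


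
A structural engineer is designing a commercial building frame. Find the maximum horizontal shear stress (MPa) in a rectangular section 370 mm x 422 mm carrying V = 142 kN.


A = b * h = 370 * 422 = 156140 mm^2
V = 142 kN = 142000.0 N
tau_max = 1.5 * V / A = 1.5 * 142000.0 / 156140
= 1.3642 MPa

1.3642 MPa


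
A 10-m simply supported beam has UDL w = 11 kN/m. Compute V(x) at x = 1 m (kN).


R_A = w * L / 2 = 11 * 10 / 2 = 55.0 kN
V(x) = R_A - w * x = 55.0 - 11 * 1
= 44.0 kN

44.0 kN


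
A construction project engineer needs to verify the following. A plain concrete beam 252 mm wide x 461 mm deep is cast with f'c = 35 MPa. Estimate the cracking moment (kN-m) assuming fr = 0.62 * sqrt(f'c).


fr = 0.62 * sqrt(35) = 0.62 * 5.9161 = 3.668 MPa
I = 252 * 461^3 / 12 = 2057415801.0 mm^4
y_t = 230.5 mm
M_cr = fr * I / y_t = 3.668 * 2057415801.0 / 230.5 N-mm
= 32.7399 kN-m

32.7399 kN-m


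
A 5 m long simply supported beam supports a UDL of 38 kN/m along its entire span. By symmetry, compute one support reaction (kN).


Total load = w * L = 38 * 5 = 190 kN
By symmetry, each reaction R = total / 2 = 190 / 2 = 95.0 kN

95.0 kN


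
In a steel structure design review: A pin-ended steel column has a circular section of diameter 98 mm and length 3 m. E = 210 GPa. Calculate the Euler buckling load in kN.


I = pi * d^4 / 64 = 4527664.12 mm^4
L = 3000.0 mm
P_cr = pi^2 * E * I / L^2
= 9.8696 * 210000.0 * 4527664.12 / 3000.0^2
= 1042679.25 N = 1042.6793 kN

1042.6793 kN


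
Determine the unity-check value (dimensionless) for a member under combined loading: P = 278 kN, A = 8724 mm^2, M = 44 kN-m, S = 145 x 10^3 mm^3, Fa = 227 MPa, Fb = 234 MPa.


f_a = P / A = 278000.0 / 8724 = 31.8661 MPa
f_b = M / S = 44000000.0 / 145000.0 = 303.4483 MPa
Ratio = f_a / Fa + f_b / Fb
= 31.8661 / 227 + 303.4483 / 234
= 1.4372 (dimensionless)

1.4372 (dimensionless)


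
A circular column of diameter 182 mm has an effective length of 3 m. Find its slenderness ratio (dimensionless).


Radius of gyration r = d / 4 = 182 / 4 = 45.5 mm
L_eff = 3000.0 mm
Slenderness ratio = L / r = 3000.0 / 45.5 = 65.93 (dimensionless)

65.93 (dimensionless)


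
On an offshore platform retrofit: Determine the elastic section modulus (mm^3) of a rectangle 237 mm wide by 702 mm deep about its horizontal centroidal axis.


S = b * h^2 / 6
= 237 * 702^2 / 6
= 237 * 492804 / 6
= 19465758.0 mm^3

19465758.0 mm^3


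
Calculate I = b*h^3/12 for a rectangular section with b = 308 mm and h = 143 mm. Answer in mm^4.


I = b * h^3 / 12
= 308 * 143^3 / 12
= 308 * 2924207 / 12
= 75054646.33 mm^4

75054646.33 mm^4


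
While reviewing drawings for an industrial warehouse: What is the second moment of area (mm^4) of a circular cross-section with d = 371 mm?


r = d / 2 = 371 / 2 = 185.5 mm
I = pi * r^4 / 4 = pi * 185.5^4 / 4
= 929962715.94 mm^4

929962715.94 mm^4


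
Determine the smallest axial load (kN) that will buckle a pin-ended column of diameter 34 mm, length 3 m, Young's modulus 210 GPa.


I = pi * d^4 / 64 = 65597.24 mm^4
L = 3000.0 mm
P_cr = pi^2 * E * I / L^2
= 9.8696 * 210000.0 * 65597.24 / 3000.0^2
= 15106.44 N = 15.1064 kN

15.1064 kN


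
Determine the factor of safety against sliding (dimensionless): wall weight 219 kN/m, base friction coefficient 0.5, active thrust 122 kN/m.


Resisting force = mu * W = 0.5 * 219 = 109.5 kN/m
FOS = Resisting / Driving = 109.5 / 122
= 0.8975 (dimensionless)

0.8975 (dimensionless)


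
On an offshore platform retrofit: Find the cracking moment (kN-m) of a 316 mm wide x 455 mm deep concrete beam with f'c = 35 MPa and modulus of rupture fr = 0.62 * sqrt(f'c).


fr = 0.62 * sqrt(35) = 0.62 * 5.9161 = 3.668 MPa
I = 316 * 455^3 / 12 = 2480504541.67 mm^4
y_t = 227.5 mm
M_cr = fr * I / y_t = 3.668 * 2480504541.67 / 227.5 N-mm
= 39.993 kN-m

39.993 kN-m


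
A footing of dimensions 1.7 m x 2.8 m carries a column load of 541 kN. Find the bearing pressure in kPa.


A = 1.7 * 2.8 = 4.76 m^2
q = P / A = 541 / 4.76
= 113.6555 kPa

113.6555 kPa


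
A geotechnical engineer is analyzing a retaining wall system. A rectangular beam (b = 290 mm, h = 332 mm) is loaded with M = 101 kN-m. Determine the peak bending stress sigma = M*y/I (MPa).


I = b * h^3 / 12 = 290 * 332^3 / 12 = 884363893.33 mm^4
y = h / 2 = 332 / 2 = 166.0 mm
M = 101 kN-m = 101000000.0 N-mm
sigma = M * y / I = 101000000.0 * 166.0 / 884363893.33
= 18.96 MPa

18.96 MPa


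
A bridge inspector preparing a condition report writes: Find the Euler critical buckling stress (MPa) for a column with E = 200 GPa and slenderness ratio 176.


sigma_cr = pi^2 * E / lambda^2
= 9.8696 * 200000.0 / 176^2
= 9.8696 * 200000.0 / 30976
= 63.7242 MPa

63.7242 MPa


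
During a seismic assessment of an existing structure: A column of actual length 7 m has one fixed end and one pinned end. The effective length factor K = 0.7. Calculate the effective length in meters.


L_eff = K * L
= 0.7 * 7
= 4.9 m

4.9 m


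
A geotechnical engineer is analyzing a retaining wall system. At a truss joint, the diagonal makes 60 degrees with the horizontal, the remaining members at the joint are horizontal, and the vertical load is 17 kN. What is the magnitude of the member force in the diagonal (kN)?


At the joint, only the diagonal has a vertical component, so vertical equilibrium gives:
F * sin(60) = 17
F = 17 / sin(60)
= 17 / 0.866025
= 19.63 kN

19.63 kN


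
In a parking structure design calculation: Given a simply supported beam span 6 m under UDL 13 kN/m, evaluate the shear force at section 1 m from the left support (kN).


R_A = w * L / 2 = 13 * 6 / 2 = 39.0 kN
V(x) = R_A - w * x = 39.0 - 13 * 1
= 26.0 kN

26.0 kN


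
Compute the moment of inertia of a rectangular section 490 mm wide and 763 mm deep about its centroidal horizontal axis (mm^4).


I = b * h^3 / 12
= 490 * 763^3 / 12
= 490 * 444194947 / 12
= 18137960335.83 mm^4

18137960335.83 mm^4


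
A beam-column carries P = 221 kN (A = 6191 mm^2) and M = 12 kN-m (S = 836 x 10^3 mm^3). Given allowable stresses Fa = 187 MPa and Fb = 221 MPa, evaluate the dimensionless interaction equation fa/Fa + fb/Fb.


f_a = P / A = 221000.0 / 6191 = 35.697 MPa
f_b = M / S = 12000000.0 / 836000.0 = 14.3541 MPa
Ratio = f_a / Fa + f_b / Fb
= 35.697 / 187 + 14.3541 / 221
= 0.2558 (dimensionless)

0.2558 (dimensionless)


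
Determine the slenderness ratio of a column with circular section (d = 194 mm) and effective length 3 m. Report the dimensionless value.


Radius of gyration r = d / 4 = 194 / 4 = 48.5 mm
L_eff = 3000.0 mm
Slenderness ratio = L / r = 3000.0 / 48.5 = 61.86 (dimensionless)

61.86 (dimensionless)


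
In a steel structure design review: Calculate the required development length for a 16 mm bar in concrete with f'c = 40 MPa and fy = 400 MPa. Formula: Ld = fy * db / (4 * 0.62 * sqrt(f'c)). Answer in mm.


Ld = (fy * db) / (4 * 0.62 * sqrt(f'c))
= (400 * 16) / (4 * 0.62 * sqrt(40))
= 6400 / 15.6849
= 408.04 mm

408.04 mm


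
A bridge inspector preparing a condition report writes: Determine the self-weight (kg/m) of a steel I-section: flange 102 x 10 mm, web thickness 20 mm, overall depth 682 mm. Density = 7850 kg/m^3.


A_flanges = 2 * 102 * 10 = 2040 mm^2
A_web = (682 - 2 * 10) * 20 = 13240 mm^2
A_total = 2040 + 13240 = 15280 mm^2 = 0.015280 m^2
Weight = rho * A = 7850 * 0.015280 = 119.948 kg/m

119.948 kg/m


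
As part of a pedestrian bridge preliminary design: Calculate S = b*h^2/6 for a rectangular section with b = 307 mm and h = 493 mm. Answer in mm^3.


S = b * h^2 / 6
= 307 * 493^2 / 6
= 307 * 243049 / 6
= 12436007.17 mm^3

12436007.17 mm^3


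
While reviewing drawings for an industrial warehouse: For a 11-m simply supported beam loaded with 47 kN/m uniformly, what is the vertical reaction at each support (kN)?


Total load = w * L = 47 * 11 = 517 kN
By symmetry, each reaction R = total / 2 = 517 / 2 = 258.5 kN

258.5 kN


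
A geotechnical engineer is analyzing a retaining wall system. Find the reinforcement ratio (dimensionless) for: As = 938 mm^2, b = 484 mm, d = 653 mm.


rho = As / (b * d)
= 938 / (484 * 653)
= 938 / 316052
= 0.002968 (dimensionless)

0.002968 (dimensionless)


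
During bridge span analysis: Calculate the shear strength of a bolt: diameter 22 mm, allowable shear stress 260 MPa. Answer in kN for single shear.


A = pi * d^2 / 4 = pi * 22^2 / 4 = 380.1327 mm^2
V = f_v * A / 1000 = 260 * 380.1327 / 1000
= 98.8345 kN

98.8345 kN


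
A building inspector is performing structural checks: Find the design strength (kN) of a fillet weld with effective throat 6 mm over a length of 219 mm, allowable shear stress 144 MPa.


Strength = throat * length * allowable stress
= 6 * 219 * 144 N
= 189216 N
= 189.22 kN

189.22 kN


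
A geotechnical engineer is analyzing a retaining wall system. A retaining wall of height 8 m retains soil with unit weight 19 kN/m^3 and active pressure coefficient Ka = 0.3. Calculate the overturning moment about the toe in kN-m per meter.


Pa = 0.5 * Ka * gamma * H^2
= 0.5 * 0.3 * 19 * 8^2
= 182.4 kN/m
Arm = H / 3 = 8 / 3 = 2.6667 m
Mo = Pa * arm = Pa * H / 3 = 182.4 * 8 / 3 = 486.4 kN-m/m

486.4 kN-m/m


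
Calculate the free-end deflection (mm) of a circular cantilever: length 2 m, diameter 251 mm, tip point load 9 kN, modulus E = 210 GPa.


I = pi * d^4 / 64 = pi * 251^4 / 64 = 194834016.97 mm^4
L = 2000.0 mm, P = 9000.0 N, E = 210000.0 MPa
delta = P * L^3 / (3 * E * I)
= 9000.0 * 2000.0^3 / (3 * 210000.0 * 194834016.97)
= 0.5866 mm

0.5866 mm


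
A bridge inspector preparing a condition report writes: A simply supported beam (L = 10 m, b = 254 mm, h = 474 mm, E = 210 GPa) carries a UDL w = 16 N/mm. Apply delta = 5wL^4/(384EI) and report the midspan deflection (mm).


I = 254 * 474^3 / 12 = 2254174308.0 mm^4
L = 10000.0 mm, w = 16 N/mm, E = 210000.0 MPa
delta = 5 * w * L^4 / (384 * E * I)
= 5 * 16 * 10000.0^4 / (384 * 210000.0 * 2254174308.0)
= 4.401 mm

4.401 mm


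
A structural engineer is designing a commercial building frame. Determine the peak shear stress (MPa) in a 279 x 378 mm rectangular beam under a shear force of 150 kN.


A = b * h = 279 * 378 = 105462 mm^2
V = 150 kN = 150000.0 N
tau_max = 1.5 * V / A = 1.5 * 150000.0 / 105462
= 2.1335 MPa

2.1335 MPa


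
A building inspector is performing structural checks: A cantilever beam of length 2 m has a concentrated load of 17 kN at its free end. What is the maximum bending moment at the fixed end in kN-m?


For a cantilever with a point load at the free end:
M_max = P * L = 17 * 2 = 34 kN-m

34 kN-m


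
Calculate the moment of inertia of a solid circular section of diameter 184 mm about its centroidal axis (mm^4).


r = d / 2 = 184 / 2 = 92.0 mm
I = pi * r^4 / 4 = pi * 92.0^4 / 4
= 56265371.51 mm^4

56265371.51 mm^4


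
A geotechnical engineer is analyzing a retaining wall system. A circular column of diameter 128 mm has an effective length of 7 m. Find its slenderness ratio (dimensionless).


Radius of gyration r = d / 4 = 128 / 4 = 32.0 mm
L_eff = 7000.0 mm
Slenderness ratio = L / r = 7000.0 / 32.0 = 218.75 (dimensionless)

218.75 (dimensionless)


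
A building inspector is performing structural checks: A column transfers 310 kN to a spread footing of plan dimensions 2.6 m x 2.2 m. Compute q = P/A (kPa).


A = 2.6 * 2.2 = 5.72 m^2
q = P / A = 310 / 5.72
= 54.1958 kPa

54.1958 kPa


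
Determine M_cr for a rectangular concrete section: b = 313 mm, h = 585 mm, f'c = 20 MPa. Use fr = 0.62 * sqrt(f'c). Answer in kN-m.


fr = 0.62 * sqrt(20) = 0.62 * 4.4721 = 2.7727 MPa
I = 313 * 585^3 / 12 = 5221925718.75 mm^4
y_t = 292.5 mm
M_cr = fr * I / y_t = 2.7727 * 5221925718.75 / 292.5 N-mm
= 49.5007 kN-m

49.5007 kN-m


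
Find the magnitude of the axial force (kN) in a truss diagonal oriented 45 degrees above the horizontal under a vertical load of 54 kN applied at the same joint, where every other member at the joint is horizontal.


At the joint, only the diagonal has a vertical component, so vertical equilibrium gives:
F * sin(45) = 54
F = 54 / sin(45)
= 54 / 0.707107
= 76.37 kN

76.37 kN


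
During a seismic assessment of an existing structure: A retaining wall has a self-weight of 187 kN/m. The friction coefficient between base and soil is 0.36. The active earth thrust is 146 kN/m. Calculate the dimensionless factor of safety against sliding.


Resisting force = mu * W = 0.36 * 187 = 67.32 kN/m
FOS = Resisting / Driving = 67.32 / 146
= 0.4611 (dimensionless)

0.4611 (dimensionless)


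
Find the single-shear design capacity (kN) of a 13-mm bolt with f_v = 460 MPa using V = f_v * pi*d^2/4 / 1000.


A = pi * d^2 / 4 = pi * 13^2 / 4 = 132.7323 mm^2
V = f_v * A / 1000 = 460 * 132.7323 / 1000
= 61.0569 kN

61.0569 kN


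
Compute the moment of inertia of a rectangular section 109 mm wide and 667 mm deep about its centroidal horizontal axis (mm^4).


I = b * h^3 / 12
= 109 * 667^3 / 12
= 109 * 296740963 / 12
= 2695397080.58 mm^4

2695397080.58 mm^4


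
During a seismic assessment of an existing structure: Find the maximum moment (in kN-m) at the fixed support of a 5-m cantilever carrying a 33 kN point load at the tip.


For a cantilever with a point load at the free end:
M_max = P * L = 33 * 5 = 165 kN-m

165 kN-m
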